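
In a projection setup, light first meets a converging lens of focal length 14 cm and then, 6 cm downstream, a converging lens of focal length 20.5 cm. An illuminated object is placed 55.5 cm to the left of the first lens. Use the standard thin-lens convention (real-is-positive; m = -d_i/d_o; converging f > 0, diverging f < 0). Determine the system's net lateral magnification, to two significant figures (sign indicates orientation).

-0.21

Applying the thin-lens equation to the first lens, 1/14 = 1/55.5 + 1/d_i1, which gives d_i1 = 18.723 cm.
Its lateral magnification is m_1 = -d_i1/d_o1 = -(18.723)/55.5 = -0.3373.
This image would form 18.723 cm past lens 1, i.e. 12.723 cm beyond lens 2, so it is a virtual object for lens 2: d_o2 = 6 - 18.723 = -12.723 cm.
Applying the thin-lens equation again with f_2 = 20.5 cm and d_o2 = -12.723 cm gives d_i2 = 7.851 cm.
m_2 = -(7.851)/(-12.723) = 0.6170.
Overall magnification: m = m_1 m_2 = -0.2082.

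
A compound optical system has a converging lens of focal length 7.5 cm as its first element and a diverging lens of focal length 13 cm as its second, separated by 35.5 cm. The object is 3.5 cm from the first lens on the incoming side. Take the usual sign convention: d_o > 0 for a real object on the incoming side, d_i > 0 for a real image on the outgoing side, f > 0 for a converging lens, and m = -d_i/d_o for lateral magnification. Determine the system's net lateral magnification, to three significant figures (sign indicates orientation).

0.443

Applying the thin-lens equation to the first lens, 1/7.5 = 1/3.5 + 1/d_i1, which gives d_i1 = -6.563 cm.
Its lateral magnification is m_1 = -d_i1/d_o1 = -(-6.563)/3.5 = 1.8750.
With d_i1 < 0 the first image is virtual and lies on the object side; the object distance for lens 2 is d_o2 = 35.5 - (-6.563) = 42.062 cm.
Applying the thin-lens equation again with f_2 = -13 cm and d_o2 = 42.062 cm gives d_i2 = -9.931 cm.
m_2 = -(-9.931)/(42.062) = 0.2361.
Overall magnification: m = m_1 m_2 = 0.4427.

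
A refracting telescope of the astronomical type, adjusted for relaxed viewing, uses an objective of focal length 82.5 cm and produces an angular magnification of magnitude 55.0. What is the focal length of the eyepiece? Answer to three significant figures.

|M| = f_obj/f_eye, so f_eye = f_obj/|M| = 82.5/55.0 = 1.500 cm.

1.50 cm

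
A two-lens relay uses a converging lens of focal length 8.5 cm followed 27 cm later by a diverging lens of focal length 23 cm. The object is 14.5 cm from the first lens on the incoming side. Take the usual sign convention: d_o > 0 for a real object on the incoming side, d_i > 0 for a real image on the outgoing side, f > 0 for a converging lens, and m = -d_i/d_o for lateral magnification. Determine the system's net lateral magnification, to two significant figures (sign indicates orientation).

-1.1

Applying the thin-lens equation to the first lens, 1/8.5 = 1/14.5 + 1/d_i1, which gives d_i1 = 20.542 cm.
Its lateral magnification is m_1 = -d_i1/d_o1 = -(20.542)/14.5 = -1.4167.
The intermediate image is 20.542 cm to the right of lens 1, so d_o2 = L - d_i1 = 27 - 20.542 = 6.458 cm.
Applying the thin-lens equation again with f_2 = -23 cm and d_o2 = 6.458 cm gives d_i2 = -5.042 cm.
m_2 = -(-5.042)/(6.458) = 0.7808.
The system's lateral magnification is m_1 m_2 = (-1.4167)(0.7808) = -1.1061.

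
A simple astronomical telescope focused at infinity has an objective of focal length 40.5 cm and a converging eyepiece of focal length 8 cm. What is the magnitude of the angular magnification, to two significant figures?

|M| = f_obj/|f_eye| = 40.5/8 = 5.062.

5.1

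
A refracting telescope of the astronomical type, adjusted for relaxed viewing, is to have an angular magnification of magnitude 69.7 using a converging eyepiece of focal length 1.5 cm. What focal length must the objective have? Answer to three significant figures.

|M| = f_obj/|f_eye|, so f_obj = |M| x |f_eye| = 69.7 x 1.5 = 104.550 cm.

105 cm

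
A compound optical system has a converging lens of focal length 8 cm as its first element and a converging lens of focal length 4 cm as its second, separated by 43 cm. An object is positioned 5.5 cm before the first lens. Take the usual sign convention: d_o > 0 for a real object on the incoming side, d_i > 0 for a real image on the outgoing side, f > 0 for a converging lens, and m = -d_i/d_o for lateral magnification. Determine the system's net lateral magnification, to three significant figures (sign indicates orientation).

-0.226

Applying the thin-lens equation to the first lens, 1/8 = 1/5.5 + 1/d_i1, which gives d_i1 = -17.600 cm.
Its lateral magnification is m_1 = -d_i1/d_o1 = -(-17.600)/5.5 = 3.2000.
The intermediate image is virtual, 17.600 cm to the left of lens 1, so d_o2 = L - d_i1 = 43 - (-17.600) = 60.600 cm.
Applying the thin-lens equation again with f_2 = 4 cm and d_o2 = 60.600 cm gives d_i2 = 4.283 cm.
m_2 = -(4.283)/(60.600) = -0.0707.
Total m = m_1 x m_2 = (3.2000)(-0.0707) = -0.2261.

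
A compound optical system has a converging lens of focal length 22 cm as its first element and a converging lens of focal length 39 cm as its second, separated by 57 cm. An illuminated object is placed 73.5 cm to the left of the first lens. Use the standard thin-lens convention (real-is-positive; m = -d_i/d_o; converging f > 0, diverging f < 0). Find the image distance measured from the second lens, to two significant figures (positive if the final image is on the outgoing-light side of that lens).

-75 cm

First lens: d_i1 = 1/(1/22 - 1/73.5) = 31.398 cm.
The intermediate image is 31.398 cm to the right of lens 1, so d_o2 = L - d_i1 = 57 - 31.398 = 25.602 cm.
Second lens: d_i2 = 1/(1/39 - 1/(25.602)) = -74.524 cm.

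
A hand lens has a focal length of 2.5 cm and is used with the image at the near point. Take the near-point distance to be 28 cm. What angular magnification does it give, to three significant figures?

12.2

M = 1 + D/f = 1 + 28/2.5 = 12.200.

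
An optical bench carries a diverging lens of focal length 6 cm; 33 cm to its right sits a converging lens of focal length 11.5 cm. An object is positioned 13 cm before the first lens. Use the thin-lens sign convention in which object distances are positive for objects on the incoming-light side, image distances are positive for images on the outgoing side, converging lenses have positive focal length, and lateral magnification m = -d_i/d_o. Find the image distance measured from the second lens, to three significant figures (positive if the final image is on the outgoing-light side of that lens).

Applying the thin-lens equation to the first lens, 1/(-6) = 1/13 + 1/d_i1, which gives d_i1 = -4.105 cm.
The intermediate image is virtual, 4.105 cm to the left of lens 1, so d_o2 = L - d_i1 = 33 - (-4.105) = 37.105 cm.
Applying the thin-lens equation again with f_2 = 11.5 cm and d_o2 = 37.105 cm gives d_i2 = 16.665 cm.

16.7 cm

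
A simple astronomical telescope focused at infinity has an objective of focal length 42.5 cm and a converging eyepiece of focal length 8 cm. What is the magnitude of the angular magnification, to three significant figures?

5.31

|M| = f_obj/|f_eye| = 42.5/8 = 5.312.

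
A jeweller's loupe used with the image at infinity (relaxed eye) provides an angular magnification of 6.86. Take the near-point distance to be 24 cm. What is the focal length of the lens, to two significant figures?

3.5 cm

For the image at infinity, M = D/f.
f = D/M = 24/6.86 = 3.499 cm.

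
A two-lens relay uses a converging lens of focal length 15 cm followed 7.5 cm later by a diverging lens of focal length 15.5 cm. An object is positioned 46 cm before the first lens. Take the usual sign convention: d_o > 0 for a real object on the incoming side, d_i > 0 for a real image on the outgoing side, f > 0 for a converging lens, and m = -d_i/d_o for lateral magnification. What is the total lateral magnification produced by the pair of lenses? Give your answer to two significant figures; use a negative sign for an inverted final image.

Applying the thin-lens equation to the first lens, 1/15 = 1/46 + 1/d_i1, which gives d_i1 = 22.258 cm.
Its lateral magnification is m_1 = -d_i1/d_o1 = -(22.258)/46 = -0.4839.
This image would form 22.258 cm past lens 1, i.e. 14.758 cm beyond lens 2, so it is a virtual object for lens 2: d_o2 = 7.5 - 22.258 = -14.758 cm.
Applying the thin-lens equation again with f_2 = -15.5 cm and d_o2 = -14.758 cm gives d_i2 = 308.315 cm.
m_2 = -(308.315)/(-14.758) = 20.8913.
Total m = m_1 x m_2 = (-0.4839)(20.8913) = -10.1087.

-10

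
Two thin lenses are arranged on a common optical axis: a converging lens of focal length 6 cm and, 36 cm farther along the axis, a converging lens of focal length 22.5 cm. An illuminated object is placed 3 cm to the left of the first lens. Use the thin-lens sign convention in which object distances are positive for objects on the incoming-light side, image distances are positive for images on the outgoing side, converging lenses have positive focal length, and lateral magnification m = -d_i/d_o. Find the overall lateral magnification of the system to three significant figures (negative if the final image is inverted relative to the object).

First lens: d_i1 = 1/(1/6 - 1/3) = -6.000 cm.
m_1 = -(-6.000)/3 = 2.0000.
The intermediate image is virtual, 6.000 cm to the left of lens 1, so d_o2 = L - d_i1 = 36 - (-6.000) = 42.000 cm.
Second lens: d_i2 = 1/(1/22.5 - 1/(42.000)) = 48.462 cm.
m_2 = -(48.462)/(42.000) = -1.1538.
Overall magnification: m = m_1 m_2 = -2.3077.

-2.31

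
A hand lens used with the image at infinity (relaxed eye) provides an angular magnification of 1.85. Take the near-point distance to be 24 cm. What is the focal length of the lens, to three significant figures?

For the image at infinity, M = D/f.
f = D/M = 24/1.85 = 12.973 cm.

13.0 cm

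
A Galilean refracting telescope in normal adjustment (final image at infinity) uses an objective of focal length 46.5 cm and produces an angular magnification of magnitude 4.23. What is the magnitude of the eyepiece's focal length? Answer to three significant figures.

|M| = f_obj/|f_eye|, so |f_eye| = f_obj/|M| = 46.5/4.23 = 10.993 cm.
(The eyepiece is diverging, so its signed focal length is -10.993 cm.)

11.0 cm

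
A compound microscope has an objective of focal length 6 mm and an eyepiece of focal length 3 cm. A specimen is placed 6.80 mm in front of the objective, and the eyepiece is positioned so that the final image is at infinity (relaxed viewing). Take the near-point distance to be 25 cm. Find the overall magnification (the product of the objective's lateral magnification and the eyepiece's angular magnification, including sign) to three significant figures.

Convert to cm: f_obj = 6 mm = 0.6 cm; d_o = 6.80 mm = 0.68 cm.
Objective: 1/d_i = 1/f_obj - 1/d_o = 1/0.6 - 1/0.68 = 0.19608 cm^-1, so d_i = 5.100 cm.
m_obj = -d_i/d_o = -5.100/0.68 = -7.500.
Eyepiece angular magnification (image at infinity): M_eye = D/f_e = 25/3 = 8.333.
Overall M = m_obj x M_eye = (-7.500)(8.333) = -62.50.

-62.5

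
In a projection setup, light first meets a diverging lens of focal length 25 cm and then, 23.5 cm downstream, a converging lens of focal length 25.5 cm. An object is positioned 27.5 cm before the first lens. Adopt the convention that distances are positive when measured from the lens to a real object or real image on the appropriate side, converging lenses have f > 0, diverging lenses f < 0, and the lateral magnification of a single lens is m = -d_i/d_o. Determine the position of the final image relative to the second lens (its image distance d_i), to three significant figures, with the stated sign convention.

84.1 cm

First lens: d_i1 = 1/(1/(-25) - 1/27.5) = -13.095 cm.
The intermediate image is virtual, 13.095 cm to the left of lens 1, so d_o2 = L - d_i1 = 23.5 - (-13.095) = 36.595 cm.
Second lens: d_i2 = 1/(1/25.5 - 1/(36.595)) = 84.106 cm.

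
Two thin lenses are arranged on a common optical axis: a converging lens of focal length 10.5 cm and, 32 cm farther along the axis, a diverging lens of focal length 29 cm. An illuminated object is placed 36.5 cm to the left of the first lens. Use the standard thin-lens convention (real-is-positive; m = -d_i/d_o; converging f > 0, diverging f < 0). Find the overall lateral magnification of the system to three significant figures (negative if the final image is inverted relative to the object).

Lens 1: 1/d_i1 = 1/f_1 - 1/d_o1 = 1/10.5 - 1/36.5 = 0.06784 cm^-1, so d_i1 = 14.740 cm.
m_1 = -(14.740)/36.5 = -0.4038.
The intermediate image is 14.740 cm to the right of lens 1, so d_o2 = L - d_i1 = 32 - 14.740 = 17.260 cm.
Lens 2: 1/d_i2 = 1/f_2 - 1/d_o2 = 1/(-29) - 1/(17.260) = -0.09242 cm^-1, so d_i2 = -10.820 cm.
m_2 = -(-10.820)/(17.260) = 0.6269.
Total m = m_1 x m_2 = (-0.4038)(0.6269) = -0.2532.

-0.253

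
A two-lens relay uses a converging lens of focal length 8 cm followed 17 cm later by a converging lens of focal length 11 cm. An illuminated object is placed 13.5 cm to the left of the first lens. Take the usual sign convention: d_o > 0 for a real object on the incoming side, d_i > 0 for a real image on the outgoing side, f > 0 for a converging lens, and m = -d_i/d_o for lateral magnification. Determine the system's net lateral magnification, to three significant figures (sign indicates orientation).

-1.17

First lens: d_i1 = 1/(1/8 - 1/13.5) = 19.636 cm.
m_1 = -(19.636)/13.5 = -1.4545.
Since 19.636 cm > 17 cm, the first image lies past the second lens and serves as a virtual object: d_o2 = L - d_i1 = -2.636 cm.
Second lens: d_i2 = 1/(1/11 - 1/(-2.636)) = 2.127 cm.
m_2 = -(2.127)/(-2.636) = 0.8067.
Total m = m_1 x m_2 = (-1.4545)(0.8067) = -1.1733.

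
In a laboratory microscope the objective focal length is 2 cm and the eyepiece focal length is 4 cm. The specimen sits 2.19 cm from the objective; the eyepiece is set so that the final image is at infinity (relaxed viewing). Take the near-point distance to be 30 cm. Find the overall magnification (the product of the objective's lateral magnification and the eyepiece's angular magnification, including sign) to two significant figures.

Objective: 1/d_i = 1/f_obj - 1/d_o = 1/2 - 1/2.19 = 0.04338 cm^-1, so d_i = 23.053 cm.
m_obj = -d_i/d_o = -23.053/2.19 = -10.526.
Eyepiece angular magnification (image at infinity): M_eye = D/f_e = 30/4 = 7.500.
Overall M = m_obj x M_eye = (-10.526)(7.500) = -78.95.

-79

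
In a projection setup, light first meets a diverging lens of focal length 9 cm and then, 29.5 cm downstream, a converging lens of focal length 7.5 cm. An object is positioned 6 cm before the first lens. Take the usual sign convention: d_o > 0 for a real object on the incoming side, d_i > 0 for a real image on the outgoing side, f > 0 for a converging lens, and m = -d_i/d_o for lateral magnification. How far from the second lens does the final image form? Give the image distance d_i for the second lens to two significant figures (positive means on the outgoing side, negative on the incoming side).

Lens 1: 1/d_i1 = 1/f_1 - 1/d_o1 = 1/(-9) - 1/6 = -0.27778 cm^-1, so d_i1 = -3.600 cm.
With d_i1 < 0 the first image is virtual and lies on the object side; the object distance for lens 2 is d_o2 = 29.5 - (-3.600) = 33.100 cm.
Lens 2: 1/d_i2 = 1/f_2 - 1/d_o2 = 1/7.5 - 1/(33.100) = 0.10312 cm^-1, so d_i2 = 9.697 cm.

9.7 cm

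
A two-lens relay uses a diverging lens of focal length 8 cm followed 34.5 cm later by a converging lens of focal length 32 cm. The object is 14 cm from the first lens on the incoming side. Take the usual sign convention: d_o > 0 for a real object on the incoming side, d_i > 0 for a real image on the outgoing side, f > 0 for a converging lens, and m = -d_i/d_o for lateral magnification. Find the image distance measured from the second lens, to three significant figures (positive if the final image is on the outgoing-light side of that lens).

167 cm

Lens 1: 1/d_i1 = 1/f_1 - 1/d_o1 = 1/(-8) - 1/14 = -0.19643 cm^-1, so d_i1 = -5.091 cm.
The intermediate image is virtual, 5.091 cm to the left of lens 1, so d_o2 = L - d_i1 = 34.5 - (-5.091) = 39.591 cm.
Lens 2: 1/d_i2 = 1/f_2 - 1/d_o2 = 1/32 - 1/(39.591) = 0.00599 cm^-1, so d_i2 = 166.898 cm.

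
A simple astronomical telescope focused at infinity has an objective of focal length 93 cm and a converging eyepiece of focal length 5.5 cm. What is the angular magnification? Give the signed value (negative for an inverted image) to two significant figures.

-17

M = -f_obj/f_eye = -93/(5.5) = -16.909.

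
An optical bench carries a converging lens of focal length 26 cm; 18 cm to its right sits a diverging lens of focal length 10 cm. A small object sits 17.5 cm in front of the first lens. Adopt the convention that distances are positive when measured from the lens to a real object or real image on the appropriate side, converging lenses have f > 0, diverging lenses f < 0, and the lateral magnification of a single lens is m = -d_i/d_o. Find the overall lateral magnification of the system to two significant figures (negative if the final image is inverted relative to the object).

0.38

Lens 1: 1/d_i1 = 1/f_1 - 1/d_o1 = 1/26 - 1/17.5 = -0.01868 cm^-1, so d_i1 = -53.529 cm.
m_1 = -(-53.529)/17.5 = 3.0588.
The intermediate image is virtual, 53.529 cm to the left of lens 1, so d_o2 = L - d_i1 = 18 - (-53.529) = 71.529 cm.
Lens 2: 1/d_i2 = 1/f_2 - 1/d_o2 = 1/(-10) - 1/(71.529) = -0.11398 cm^-1, so d_i2 = -8.773 cm.
m_2 = -(-8.773)/(71.529) = 0.1227.
The system's lateral magnification is m_1 m_2 = (3.0588)(0.1227) = 0.3752.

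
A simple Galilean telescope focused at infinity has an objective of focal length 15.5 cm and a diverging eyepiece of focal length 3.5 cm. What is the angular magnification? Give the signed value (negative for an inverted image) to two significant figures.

M = -f_obj/f_eye = -15.5/(-3.5) = 4.429.

4.4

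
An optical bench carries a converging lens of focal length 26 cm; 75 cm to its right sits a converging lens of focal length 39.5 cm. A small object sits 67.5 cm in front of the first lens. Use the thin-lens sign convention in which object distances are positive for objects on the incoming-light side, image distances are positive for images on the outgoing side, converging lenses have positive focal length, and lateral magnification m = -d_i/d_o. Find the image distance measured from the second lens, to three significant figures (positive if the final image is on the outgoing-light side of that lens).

Lens 1: 1/d_i1 = 1/f_1 - 1/d_o1 = 1/26 - 1/67.5 = 0.02365 cm^-1, so d_i1 = 42.289 cm.
The intermediate image is 42.289 cm to the right of lens 1, so d_o2 = L - d_i1 = 75 - 42.289 = 32.711 cm.
Lens 2: 1/d_i2 = 1/f_2 - 1/d_o2 = 1/39.5 - 1/(32.711) = -0.00525 cm^-1, so d_i2 = -190.315 cm.

-190 cm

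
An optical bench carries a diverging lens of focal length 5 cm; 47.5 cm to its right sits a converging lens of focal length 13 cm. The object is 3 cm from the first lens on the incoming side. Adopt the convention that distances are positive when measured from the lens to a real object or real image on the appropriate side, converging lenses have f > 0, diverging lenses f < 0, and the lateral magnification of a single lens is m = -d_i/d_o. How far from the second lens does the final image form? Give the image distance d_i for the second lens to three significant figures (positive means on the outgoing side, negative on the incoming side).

17.6 cm

Applying the thin-lens equation to the first lens, 1/(-5) = 1/3 + 1/d_i1, which gives d_i1 = -1.875 cm.
The intermediate image is virtual, 1.875 cm to the left of lens 1, so d_o2 = L - d_i1 = 47.5 - (-1.875) = 49.375 cm.
Applying the thin-lens equation again with f_2 = 13 cm and d_o2 = 49.375 cm gives d_i2 = 17.646 cm.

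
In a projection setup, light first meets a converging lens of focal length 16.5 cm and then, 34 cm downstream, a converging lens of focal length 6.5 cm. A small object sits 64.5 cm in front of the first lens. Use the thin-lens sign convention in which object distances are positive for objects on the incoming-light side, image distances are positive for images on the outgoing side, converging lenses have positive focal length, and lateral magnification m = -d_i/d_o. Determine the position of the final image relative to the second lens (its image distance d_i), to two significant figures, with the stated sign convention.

First lens: d_i1 = 1/(1/16.5 - 1/64.5) = 22.172 cm.
Object distance for lens 2: d_o2 = 34 - 22.172 = 11.828 cm.
Second lens: d_i2 = 1/(1/6.5 - 1/(11.828)) = 14.430 cm.

14 cm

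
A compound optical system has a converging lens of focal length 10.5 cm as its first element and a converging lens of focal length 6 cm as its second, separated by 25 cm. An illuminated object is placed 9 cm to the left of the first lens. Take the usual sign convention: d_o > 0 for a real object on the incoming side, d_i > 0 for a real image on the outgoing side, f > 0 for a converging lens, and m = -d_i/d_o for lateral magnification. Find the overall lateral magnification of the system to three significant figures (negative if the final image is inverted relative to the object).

-0.512

First lens: d_i1 = 1/(1/10.5 - 1/9) = -63.000 cm.
m_1 = -(-63.000)/9 = 7.0000.
With d_i1 < 0 the first image is virtual and lies on the object side; the object distance for lens 2 is d_o2 = 25 - (-63.000) = 88.000 cm.
Second lens: d_i2 = 1/(1/6 - 1/(88.000)) = 6.439 cm.
m_2 = -(6.439)/(88.000) = -0.0732.
The system's lateral magnification is m_1 m_2 = (7.0000)(-0.0732) = -0.5122.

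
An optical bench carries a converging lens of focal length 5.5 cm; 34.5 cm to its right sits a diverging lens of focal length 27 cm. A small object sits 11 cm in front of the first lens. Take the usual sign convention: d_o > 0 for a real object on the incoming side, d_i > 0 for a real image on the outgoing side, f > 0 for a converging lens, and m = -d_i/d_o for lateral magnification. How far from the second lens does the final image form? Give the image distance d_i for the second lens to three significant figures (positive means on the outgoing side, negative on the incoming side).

-12.6 cm

Applying the thin-lens equation to the first lens, 1/5.5 = 1/11 + 1/d_i1, which gives d_i1 = 11.000 cm.
That image sits 23.500 cm in front of the second lens, so d_o2 = 23.500 cm.
Applying the thin-lens equation again with f_2 = -27 cm and d_o2 = 23.500 cm gives d_i2 = -12.564 cm.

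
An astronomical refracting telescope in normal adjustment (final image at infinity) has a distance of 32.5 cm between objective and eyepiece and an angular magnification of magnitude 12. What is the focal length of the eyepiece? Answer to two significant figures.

2.5 cm

In normal adjustment the tube length equals f_obj + f_eye and |M| = f_obj/f_eye.
So f_obj = 12 f_eye and 12 f_eye + f_eye = 32.5 cm, giving f_eye = 32.5/13 = 2.500 cm and f_obj = 30.000 cm.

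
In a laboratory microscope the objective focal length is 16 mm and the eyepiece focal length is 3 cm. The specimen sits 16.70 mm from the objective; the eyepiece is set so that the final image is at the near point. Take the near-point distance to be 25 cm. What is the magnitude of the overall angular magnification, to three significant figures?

Convert to cm: f_obj = 16 mm = 1.6 cm; d_o = 16.70 mm = 1.67 cm.
Objective: 1/d_i = 1/f_obj - 1/d_o = 1/1.6 - 1/1.67 = 0.02620 cm^-1, so d_i = 38.171 cm.
m_obj = -d_i/d_o = -38.171/1.67 = -22.857.
Eyepiece angular magnification (image at near point): M_eye = 1 + D/f_e = 1 + 25/3 = 9.333.
Overall M = m_obj x M_eye = (-22.857)(9.333) = -213.33.
|M| = 213.33.

213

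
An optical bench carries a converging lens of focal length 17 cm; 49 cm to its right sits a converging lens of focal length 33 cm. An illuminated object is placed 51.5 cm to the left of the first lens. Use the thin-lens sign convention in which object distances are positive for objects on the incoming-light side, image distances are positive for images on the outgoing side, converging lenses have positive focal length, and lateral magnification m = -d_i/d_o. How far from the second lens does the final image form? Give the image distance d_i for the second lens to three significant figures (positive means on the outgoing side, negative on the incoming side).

Lens 1: 1/d_i1 = 1/f_1 - 1/d_o1 = 1/17 - 1/51.5 = 0.03941 cm^-1, so d_i1 = 25.377 cm.
That image sits 23.623 cm in front of the second lens, so d_o2 = 23.623 cm.
Lens 2: 1/d_i2 = 1/f_2 - 1/d_o2 = 1/33 - 1/(23.623) = -0.01203 cm^-1, so d_i2 = -83.138 cm.

-83.1 cm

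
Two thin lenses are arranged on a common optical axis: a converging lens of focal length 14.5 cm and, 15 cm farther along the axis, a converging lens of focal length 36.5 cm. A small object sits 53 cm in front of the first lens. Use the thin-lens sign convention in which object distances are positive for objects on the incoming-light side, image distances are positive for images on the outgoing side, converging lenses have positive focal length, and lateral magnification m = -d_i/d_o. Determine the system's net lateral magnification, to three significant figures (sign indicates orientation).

-0.332

Applying the thin-lens equation to the first lens, 1/14.5 = 1/53 + 1/d_i1, which gives d_i1 = 19.961 cm.
Its lateral magnification is m_1 = -d_i1/d_o1 = -(19.961)/53 = -0.3766.
This image would form 19.961 cm past lens 1, i.e. 4.961 cm beyond lens 2, so it is a virtual object for lens 2: d_o2 = 15 - 19.961 = -4.961 cm.
Applying the thin-lens equation again with f_2 = 36.5 cm and d_o2 = -4.961 cm gives d_i2 = 4.367 cm.
m_2 = -(4.367)/(-4.961) = 0.8803.
Overall magnification: m = m_1 m_2 = -0.3316.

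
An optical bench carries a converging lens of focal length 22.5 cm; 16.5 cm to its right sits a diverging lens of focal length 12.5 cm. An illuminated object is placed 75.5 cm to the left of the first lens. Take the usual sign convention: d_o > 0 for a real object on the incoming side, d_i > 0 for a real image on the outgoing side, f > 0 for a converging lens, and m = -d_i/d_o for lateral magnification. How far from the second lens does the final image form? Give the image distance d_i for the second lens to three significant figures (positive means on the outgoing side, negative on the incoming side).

-63.7 cm

Lens 1: 1/d_i1 = 1/f_1 - 1/d_o1 = 1/22.5 - 1/75.5 = 0.03120 cm^-1, so d_i1 = 32.052 cm.
Since 32.052 cm > 16.5 cm, the first image lies past the second lens and serves as a virtual object: d_o2 = L - d_i1 = -15.552 cm.
Lens 2: 1/d_i2 = 1/f_2 - 1/d_o2 = 1/(-12.5) - 1/(-15.552) = -0.01570 cm^-1, so d_i2 = -63.698 cm.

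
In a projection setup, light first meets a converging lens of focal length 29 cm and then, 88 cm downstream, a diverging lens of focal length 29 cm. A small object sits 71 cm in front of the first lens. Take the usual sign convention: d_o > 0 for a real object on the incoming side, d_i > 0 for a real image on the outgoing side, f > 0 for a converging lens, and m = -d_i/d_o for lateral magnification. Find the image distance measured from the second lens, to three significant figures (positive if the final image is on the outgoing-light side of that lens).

-16.6 cm

First lens: d_i1 = 1/(1/29 - 1/71) = 49.024 cm.
Object distance for lens 2: d_o2 = 88 - 49.024 = 38.976 cm.
Second lens: d_i2 = 1/(1/(-29) - 1/(38.976)) = -16.628 cm.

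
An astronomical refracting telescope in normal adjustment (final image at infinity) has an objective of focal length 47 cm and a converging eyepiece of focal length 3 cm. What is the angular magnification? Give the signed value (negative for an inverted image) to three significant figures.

-15.7

M = -f_obj/f_eye = -47/(3) = -15.667.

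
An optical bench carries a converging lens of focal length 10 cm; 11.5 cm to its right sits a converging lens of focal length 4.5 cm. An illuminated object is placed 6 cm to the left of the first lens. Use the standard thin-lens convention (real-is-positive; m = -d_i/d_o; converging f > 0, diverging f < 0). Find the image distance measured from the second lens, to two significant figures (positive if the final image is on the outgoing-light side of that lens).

Applying the thin-lens equation to the first lens, 1/10 = 1/6 + 1/d_i1, which gives d_i1 = -15.000 cm.
The intermediate image is virtual, 15.000 cm to the left of lens 1, so d_o2 = L - d_i1 = 11.5 - (-15.000) = 26.500 cm.
Applying the thin-lens equation again with f_2 = 4.5 cm and d_o2 = 26.500 cm gives d_i2 = 5.420 cm.

5.4 cm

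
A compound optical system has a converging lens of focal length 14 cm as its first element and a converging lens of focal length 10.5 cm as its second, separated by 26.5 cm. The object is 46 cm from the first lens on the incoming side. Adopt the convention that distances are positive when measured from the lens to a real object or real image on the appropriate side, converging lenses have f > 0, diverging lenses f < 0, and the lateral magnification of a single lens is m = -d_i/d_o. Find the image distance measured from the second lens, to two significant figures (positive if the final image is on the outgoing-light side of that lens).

-16 cm

Lens 1: 1/d_i1 = 1/f_1 - 1/d_o1 = 1/14 - 1/46 = 0.04969 cm^-1, so d_i1 = 20.125 cm.
The intermediate image is 20.125 cm to the right of lens 1, so d_o2 = L - d_i1 = 26.5 - 20.125 = 6.375 cm.
Lens 2: 1/d_i2 = 1/f_2 - 1/d_o2 = 1/10.5 - 1/(6.375) = -0.06162 cm^-1, so d_i2 = -16.227 cm.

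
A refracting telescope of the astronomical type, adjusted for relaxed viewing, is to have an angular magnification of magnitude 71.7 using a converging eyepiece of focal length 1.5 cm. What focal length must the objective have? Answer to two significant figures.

110 cm

|M| = f_obj/|f_eye|, so f_obj = |M| x |f_eye| = 71.7 x 1.5 = 107.550 cm.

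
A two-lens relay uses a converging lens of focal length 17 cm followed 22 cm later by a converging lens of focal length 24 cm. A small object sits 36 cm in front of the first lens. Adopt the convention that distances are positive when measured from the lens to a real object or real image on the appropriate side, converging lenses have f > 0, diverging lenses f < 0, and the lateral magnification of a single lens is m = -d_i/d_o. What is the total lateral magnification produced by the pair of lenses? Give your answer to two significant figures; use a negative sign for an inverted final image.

-0.63

First lens: d_i1 = 1/(1/17 - 1/36) = 32.211 cm.
m_1 = -(32.211)/36 = -0.8947.
This image would form 32.211 cm past lens 1, i.e. 10.211 cm beyond lens 2, so it is a virtual object for lens 2: d_o2 = 22 - 32.211 = -10.211 cm.
Second lens: d_i2 = 1/(1/24 - 1/(-10.211)) = 7.163 cm.
m_2 = -(7.163)/(-10.211) = 0.7015.
The system's lateral magnification is m_1 m_2 = (-0.8947)(0.7015) = -0.6277.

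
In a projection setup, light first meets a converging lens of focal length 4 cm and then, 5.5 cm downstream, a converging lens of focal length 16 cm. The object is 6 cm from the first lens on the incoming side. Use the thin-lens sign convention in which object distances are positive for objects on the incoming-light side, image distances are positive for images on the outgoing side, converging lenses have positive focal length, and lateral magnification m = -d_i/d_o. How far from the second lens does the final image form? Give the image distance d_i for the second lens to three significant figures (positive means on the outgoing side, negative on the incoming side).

4.62 cm

Applying the thin-lens equation to the first lens, 1/4 = 1/6 + 1/d_i1, which gives d_i1 = 12.000 cm.
This image would form 12.000 cm past lens 1, i.e. 6.500 cm beyond lens 2, so it is a virtual object for lens 2: d_o2 = 5.5 - 12.000 = -6.500 cm.
Applying the thin-lens equation again with f_2 = 16 cm and d_o2 = -6.500 cm gives d_i2 = 4.622 cm.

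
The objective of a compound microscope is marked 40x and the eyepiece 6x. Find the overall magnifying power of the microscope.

240

The overall magnification of a compound microscope is the product of the objective and eyepiece magnifications:
M = M_obj x M_eye = 40 x 6 = 240.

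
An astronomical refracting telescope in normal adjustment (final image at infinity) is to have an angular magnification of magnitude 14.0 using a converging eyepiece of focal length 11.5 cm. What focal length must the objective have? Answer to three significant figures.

161 cm

|M| = f_obj/|f_eye|, so f_obj = |M| x |f_eye| = 14.0 x 11.5 = 161.000 cm.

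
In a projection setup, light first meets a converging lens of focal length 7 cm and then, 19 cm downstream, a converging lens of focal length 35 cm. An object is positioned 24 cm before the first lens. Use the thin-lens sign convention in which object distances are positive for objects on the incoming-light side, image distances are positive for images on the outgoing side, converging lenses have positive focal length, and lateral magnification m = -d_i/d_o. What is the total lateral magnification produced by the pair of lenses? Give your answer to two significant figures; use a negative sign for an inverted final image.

First lens: d_i1 = 1/(1/7 - 1/24) = 9.882 cm.
m_1 = -(9.882)/24 = -0.4118.
The intermediate image is 9.882 cm to the right of lens 1, so d_o2 = L - d_i1 = 19 - 9.882 = 9.118 cm.
Second lens: d_i2 = 1/(1/35 - 1/(9.118)) = -12.330 cm.
m_2 = -(-12.330)/(9.118) = 1.3523.
Overall magnification: m = m_1 m_2 = -0.5568.

-0.56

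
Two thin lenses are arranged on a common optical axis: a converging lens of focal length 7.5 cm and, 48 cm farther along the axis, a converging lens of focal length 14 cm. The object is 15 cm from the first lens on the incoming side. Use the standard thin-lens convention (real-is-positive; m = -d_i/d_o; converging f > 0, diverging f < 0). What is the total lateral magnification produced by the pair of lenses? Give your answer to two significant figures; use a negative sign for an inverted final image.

First lens: d_i1 = 1/(1/7.5 - 1/15) = 15.000 cm.
m_1 = -(15.000)/15 = -1.0000.
The intermediate image is 15.000 cm to the right of lens 1, so d_o2 = L - d_i1 = 48 - 15.000 = 33.000 cm.
Second lens: d_i2 = 1/(1/14 - 1/(33.000)) = 24.316 cm.
m_2 = -(24.316)/(33.000) = -0.7368.
The system's lateral magnification is m_1 m_2 = (-1.0000)(-0.7368) = 0.7368.

0.74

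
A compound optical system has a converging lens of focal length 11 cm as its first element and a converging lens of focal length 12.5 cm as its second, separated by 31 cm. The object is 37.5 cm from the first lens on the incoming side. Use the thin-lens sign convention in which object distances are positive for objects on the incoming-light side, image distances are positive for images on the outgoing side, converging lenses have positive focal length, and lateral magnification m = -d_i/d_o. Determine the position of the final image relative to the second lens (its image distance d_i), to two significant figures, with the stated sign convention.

66 cm

Lens 1: 1/d_i1 = 1/f_1 - 1/d_o1 = 1/11 - 1/37.5 = 0.06424 cm^-1, so d_i1 = 15.566 cm.
The intermediate image is 15.566 cm to the right of lens 1, so d_o2 = L - d_i1 = 31 - 15.566 = 15.434 cm.
Lens 2: 1/d_i2 = 1/f_2 - 1/d_o2 = 1/12.5 - 1/(15.434) = 0.01521 cm^-1, so d_i2 = 65.756 cm.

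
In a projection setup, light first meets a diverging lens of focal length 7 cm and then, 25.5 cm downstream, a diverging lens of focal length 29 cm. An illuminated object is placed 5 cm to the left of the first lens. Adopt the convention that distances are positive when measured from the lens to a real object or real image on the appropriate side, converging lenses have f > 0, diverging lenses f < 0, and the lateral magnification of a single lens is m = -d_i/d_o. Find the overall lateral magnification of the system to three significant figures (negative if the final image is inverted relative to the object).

0.295

Applying the thin-lens equation to the first lens, 1/(-7) = 1/5 + 1/d_i1, which gives d_i1 = -2.917 cm.
Its lateral magnification is m_1 = -d_i1/d_o1 = -(-2.917)/5 = 0.5833.
The intermediate image is virtual, 2.917 cm to the left of lens 1, so d_o2 = L - d_i1 = 25.5 - (-2.917) = 28.417 cm.
Applying the thin-lens equation again with f_2 = -29 cm and d_o2 = 28.417 cm gives d_i2 = -14.353 cm.
m_2 = -(-14.353)/(28.417) = 0.5051.
Total m = m_1 x m_2 = (0.5833)(0.5051) = 0.2946.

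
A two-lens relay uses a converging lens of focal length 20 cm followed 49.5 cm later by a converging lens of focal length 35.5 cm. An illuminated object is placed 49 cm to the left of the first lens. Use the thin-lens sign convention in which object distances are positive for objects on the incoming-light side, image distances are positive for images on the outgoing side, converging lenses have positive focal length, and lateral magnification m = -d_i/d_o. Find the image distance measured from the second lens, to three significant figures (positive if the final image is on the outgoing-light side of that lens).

First lens: d_i1 = 1/(1/20 - 1/49) = 33.793 cm.
Object distance for lens 2: d_o2 = 49.5 - 33.793 = 15.707 cm.
Second lens: d_i2 = 1/(1/35.5 - 1/(15.707)) = -28.171 cm.

-28.2 cm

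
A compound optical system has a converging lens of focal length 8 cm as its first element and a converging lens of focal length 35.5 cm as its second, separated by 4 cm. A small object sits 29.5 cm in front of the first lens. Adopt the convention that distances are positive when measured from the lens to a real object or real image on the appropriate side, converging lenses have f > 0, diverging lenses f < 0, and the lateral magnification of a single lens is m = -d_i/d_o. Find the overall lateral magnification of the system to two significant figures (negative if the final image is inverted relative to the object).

First lens: d_i1 = 1/(1/8 - 1/29.5) = 10.977 cm.
m_1 = -(10.977)/29.5 = -0.3721.
This image would form 10.977 cm past lens 1, i.e. 6.977 cm beyond lens 2, so it is a virtual object for lens 2: d_o2 = 4 - 10.977 = -6.977 cm.
Second lens: d_i2 = 1/(1/35.5 - 1/(-6.977)) = 5.831 cm.
m_2 = -(5.831)/(-6.977) = 0.8358.
Total m = m_1 x m_2 = (-0.3721)(0.8358) = -0.3110.

-0.31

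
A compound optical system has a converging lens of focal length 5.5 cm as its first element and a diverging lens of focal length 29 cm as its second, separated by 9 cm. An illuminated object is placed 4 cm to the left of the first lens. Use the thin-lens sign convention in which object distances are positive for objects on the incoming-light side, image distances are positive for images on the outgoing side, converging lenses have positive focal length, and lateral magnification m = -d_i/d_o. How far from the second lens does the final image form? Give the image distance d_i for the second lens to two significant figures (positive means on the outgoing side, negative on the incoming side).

First lens: d_i1 = 1/(1/5.5 - 1/4) = -14.667 cm.
The intermediate image is virtual, 14.667 cm to the left of lens 1, so d_o2 = L - d_i1 = 9 - (-14.667) = 23.667 cm.
Second lens: d_i2 = 1/(1/(-29) - 1/(23.667)) = -13.032 cm.

-13 cm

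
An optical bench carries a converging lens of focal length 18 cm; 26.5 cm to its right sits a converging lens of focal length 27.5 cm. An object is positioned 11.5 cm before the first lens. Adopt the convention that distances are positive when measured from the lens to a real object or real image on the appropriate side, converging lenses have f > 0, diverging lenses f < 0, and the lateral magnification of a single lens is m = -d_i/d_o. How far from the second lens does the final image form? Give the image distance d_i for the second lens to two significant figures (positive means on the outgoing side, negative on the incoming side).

52 cm

Applying the thin-lens equation to the first lens, 1/18 = 1/11.5 + 1/d_i1, which gives d_i1 = -31.846 cm.
With d_i1 < 0 the first image is virtual and lies on the object side; the object distance for lens 2 is d_o2 = 26.5 - (-31.846) = 58.346 cm.
Applying the thin-lens equation again with f_2 = 27.5 cm and d_o2 = 58.346 cm gives d_i2 = 52.017 cm.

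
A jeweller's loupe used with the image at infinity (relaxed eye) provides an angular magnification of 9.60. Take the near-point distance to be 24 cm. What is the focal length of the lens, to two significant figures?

2.5 cm

For the image at infinity, M = D/f.
f = D/M = 24/9.6 = 2.500 cm.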